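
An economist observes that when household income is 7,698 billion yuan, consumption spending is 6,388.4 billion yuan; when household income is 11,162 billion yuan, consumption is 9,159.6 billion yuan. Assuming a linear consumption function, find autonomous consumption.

MPC = ΔC/ΔY = (9159.6 − 6388.4)/(11162 − 7698) = 2771.2/3464 = 0.8
a = C − MPC·Y = 6388.4 − 0.8(7698) = 6388.4 − 6158.4 = 230

a = 230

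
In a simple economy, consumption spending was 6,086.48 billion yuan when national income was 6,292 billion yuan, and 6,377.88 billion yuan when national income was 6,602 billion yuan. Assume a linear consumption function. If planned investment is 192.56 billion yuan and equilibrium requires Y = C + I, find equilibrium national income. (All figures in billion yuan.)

MPC = (6377.88 − 6086.48)/(6602 − 6292) = 291.4/310 = 0.94
a = 6086.48 − 0.94(6292) = 172
Equilibrium: Y = 172 + 0.94Y + 192.56
0.06Y = 364.56, so Y = 364.56/0.06 = 6076

Y = 6076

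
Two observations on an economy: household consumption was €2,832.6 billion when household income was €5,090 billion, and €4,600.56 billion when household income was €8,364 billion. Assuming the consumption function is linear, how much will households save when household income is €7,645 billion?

MPC = (4600.56 − 2832.6)/(8364 − 5090) = 1767.96/3274 = 0.54
a = 2832.6 − 0.54(5090) = 2832.6 − 2748.6 = 84
C = 84 + 0.54(7645) = 4212.3
S = 7645 − 4212.3 = 3432.7

S = 3432.7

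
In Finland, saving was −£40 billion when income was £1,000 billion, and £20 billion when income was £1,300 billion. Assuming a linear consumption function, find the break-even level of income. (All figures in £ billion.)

MPS = ΔS/ΔY = (20 − (-40))/(1300 − 1000) = 60/300 = 0.2
MPC = 1 − MPS = 0.8
From S(1000) = -40: −a + 0.2(1000) = -40, so a = 200 − (-40) = 240
Break-even (S = 0): Y = a/MPS = 240/0.2 = 1200

Y = 1200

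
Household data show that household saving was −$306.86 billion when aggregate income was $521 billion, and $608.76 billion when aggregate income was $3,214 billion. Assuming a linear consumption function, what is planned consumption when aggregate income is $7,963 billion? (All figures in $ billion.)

MPS = ΔS/ΔY = (608.76 − (-306.86))/(3214 − 521) = 915.62/2693 = 0.34
MPC = 1 − MPS = 0.66
Autonomous saving = -306.86 − 0.34(521) = -484, so a = 484
C = 484 + 0.66(7963) = 484 + 5255.58 = 5739.58

C = 5739.58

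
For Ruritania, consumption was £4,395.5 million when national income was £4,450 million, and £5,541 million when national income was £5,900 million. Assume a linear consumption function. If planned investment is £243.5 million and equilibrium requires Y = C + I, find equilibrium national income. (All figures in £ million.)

Y = 5350

MPC = (5541 − 4395.5)/(5900 − 4450) = 1145.5/1450 = 0.79
a = 4395.5 − 0.79(4450) = 880
Equilibrium: Y = 880 + 0.79Y + 243.5
0.21Y = 1123.5, so Y = 1123.5/0.21 = 5350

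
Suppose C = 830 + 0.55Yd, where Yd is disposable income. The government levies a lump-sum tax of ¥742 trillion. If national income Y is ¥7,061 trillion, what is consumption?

C = 4305.45

Yd = Y − T = 7061 − 742 = 6319
C = 830 + 0.55(6319) = 830 + 3475.45 = 4305.45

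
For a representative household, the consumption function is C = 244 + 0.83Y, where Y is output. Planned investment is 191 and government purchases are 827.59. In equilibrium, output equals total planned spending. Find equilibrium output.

Y = C + I + G = 244 + 0.83Y + 191 + 827.59
Y − 0.83Y = 1262.59
0.17Y = 1262.59, so Y = 1262.59/0.17 = 7427

Y = 7427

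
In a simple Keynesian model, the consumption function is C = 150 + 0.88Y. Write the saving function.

S = Y − C = Y − (150 + 0.88Y) = -150 + (1 − 0.88)Y

S = -150 + 0.12Y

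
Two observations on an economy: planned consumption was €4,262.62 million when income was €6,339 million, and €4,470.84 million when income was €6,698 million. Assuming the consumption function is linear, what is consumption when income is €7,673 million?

C = 5036.34

MPC = (4470.84 − 4262.62)/(6698 − 6339) = 208.22/359 = 0.58
a = 4262.62 − 0.58(6339) = 4262.62 − 3676.62 = 586
C = 586 + 0.58(7673) = 586 + 4450.34 = 5036.34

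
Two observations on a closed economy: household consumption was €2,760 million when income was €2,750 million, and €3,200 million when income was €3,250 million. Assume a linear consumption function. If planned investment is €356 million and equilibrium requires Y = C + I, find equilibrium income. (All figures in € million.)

Y = 5800

MPC = (3200 − 2760)/(3250 − 2750) = 440/500 = 0.88
a = 2760 − 0.88(2750) = 340
Equilibrium: Y = 340 + 0.88Y + 356
0.12Y = 696, so Y = 696/0.12 = 5800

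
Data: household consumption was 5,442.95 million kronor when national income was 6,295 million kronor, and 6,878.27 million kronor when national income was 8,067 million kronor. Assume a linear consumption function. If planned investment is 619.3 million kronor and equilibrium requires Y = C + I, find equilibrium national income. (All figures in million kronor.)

Y = 5070

MPC = (6878.27 − 5442.95)/(8067 − 6295) = 1435.32/1772 = 0.81
a = 5442.95 − 0.81(6295) = 344
Equilibrium: Y = 344 + 0.81Y + 619.3
0.19Y = 963.3, so Y = 963.3/0.19 = 5070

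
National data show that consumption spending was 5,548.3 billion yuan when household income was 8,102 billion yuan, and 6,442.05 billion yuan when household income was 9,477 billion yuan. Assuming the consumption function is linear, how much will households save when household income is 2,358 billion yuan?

MPC = (6442.05 − 5548.3)/(9477 − 8102) = 893.75/1375 = 0.65
a = 5548.3 − 0.65(8102) = 5548.3 − 5266.3 = 282
C = 282 + 0.65(2358) = 1814.7
S = 2358 − 1814.7 = 543.3

S = 543.3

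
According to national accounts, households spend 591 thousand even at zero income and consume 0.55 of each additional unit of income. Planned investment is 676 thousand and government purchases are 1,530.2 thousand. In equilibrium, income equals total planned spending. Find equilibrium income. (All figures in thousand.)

Y = C + I + G = 591 + 0.55Y + 676 + 1530.2
Y − 0.55Y = 2797.2
0.45Y = 2797.2, so Y = 2797.2/0.45 = 6216

Y = 6216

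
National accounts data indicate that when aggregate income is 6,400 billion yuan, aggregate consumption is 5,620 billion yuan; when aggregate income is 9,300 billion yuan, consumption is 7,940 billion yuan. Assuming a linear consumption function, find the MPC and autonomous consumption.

MPC = ΔC/ΔY = (7940 − 5620)/(9300 − 6400) = 2320/2900 = 0.8
a = C − MPC·Y = 5620 − 0.8(6400) = 5620 − 5120 = 500

MPC = 0.8; a = 500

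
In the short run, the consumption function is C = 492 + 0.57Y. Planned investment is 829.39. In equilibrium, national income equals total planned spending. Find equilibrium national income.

Y = 3073

Y = C + I = 492 + 0.57Y + 829.39
Y − 0.57Y = 1321.39
0.43Y = 1321.39, so Y = 1321.39/0.43 = 3073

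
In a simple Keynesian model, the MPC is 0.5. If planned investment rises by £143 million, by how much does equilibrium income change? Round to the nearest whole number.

The multiplier is 1/(1 − MPC) = 1/0.5.
ΔY = 143/0.5 = 286.00 ≈ 286

ΔY ≈ 286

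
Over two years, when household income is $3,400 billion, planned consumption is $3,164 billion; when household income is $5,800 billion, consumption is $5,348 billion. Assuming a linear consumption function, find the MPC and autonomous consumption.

MPC = ΔC/ΔY = (5348 − 3164)/(5800 − 3400) = 2184/2400 = 0.91
a = C − MPC·Y = 3164 − 0.91(3400) = 3164 − 3094 = 70

MPC = 0.91; a = 70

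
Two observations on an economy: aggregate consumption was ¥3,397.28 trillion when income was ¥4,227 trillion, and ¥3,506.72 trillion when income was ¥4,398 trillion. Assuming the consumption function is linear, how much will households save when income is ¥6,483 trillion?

S = 1641.88

MPC = (3506.72 − 3397.28)/(4398 − 4227) = 109.44/171 = 0.64
a = 3397.28 − 0.64(4227) = 3397.28 − 2705.28 = 692
C = 692 + 0.64(6483) = 4841.12
S = 6483 − 4841.12 = 1641.88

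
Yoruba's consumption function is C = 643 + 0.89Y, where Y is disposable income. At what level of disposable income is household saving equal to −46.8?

S = Y − C = -643 + 0.11Y
-643 + 0.11Y = -46.8, so 0.11Y = 596.2 and Y = 5420

Y = 5420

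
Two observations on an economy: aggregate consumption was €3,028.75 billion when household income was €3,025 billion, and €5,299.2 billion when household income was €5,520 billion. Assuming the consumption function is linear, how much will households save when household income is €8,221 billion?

S = 463.89

MPC = (5299.2 − 3028.75)/(5520 − 3025) = 2270.45/2495 = 0.91
a = 3028.75 − 0.91(3025) = 3028.75 − 2752.75 = 276
C = 276 + 0.91(8221) = 7757.11
S = 8221 − 7757.11 = 463.89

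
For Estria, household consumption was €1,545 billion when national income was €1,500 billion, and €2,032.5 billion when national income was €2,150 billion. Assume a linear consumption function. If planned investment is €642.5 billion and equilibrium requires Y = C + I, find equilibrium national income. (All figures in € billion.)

MPC = (2032.5 − 1545)/(2150 − 1500) = 487.5/650 = 0.75
a = 1545 − 0.75(1500) = 420
Equilibrium: Y = 420 + 0.75Y + 642.5
0.25Y = 1062.5, so Y = 1062.5/0.25 = 4250

Y = 4250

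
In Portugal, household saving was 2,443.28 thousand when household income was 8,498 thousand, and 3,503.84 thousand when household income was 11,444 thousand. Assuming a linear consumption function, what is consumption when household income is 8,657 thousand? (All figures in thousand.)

MPS = ΔS/ΔY = (3503.84 − 2443.28)/(11444 − 8498) = 1060.56/2946 = 0.36
MPC = 1 − MPS = 0.64
Autonomous saving = 2443.28 − 0.36(8498) = -616, so a = 616
C = 616 + 0.64(8657) = 616 + 5540.48 = 6156.48

C = 6156.48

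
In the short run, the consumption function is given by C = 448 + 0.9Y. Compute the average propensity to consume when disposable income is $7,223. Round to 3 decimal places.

APC = 0.962

C = 448 + 0.9(7223) = 6948.7
APC = C/Y = 6948.7/7223 = 0.962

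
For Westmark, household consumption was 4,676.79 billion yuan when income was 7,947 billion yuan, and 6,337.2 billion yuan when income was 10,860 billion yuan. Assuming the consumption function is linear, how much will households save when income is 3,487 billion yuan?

MPC = (6337.2 − 4676.79)/(10860 − 7947) = 1660.41/2913 = 0.57
a = 4676.79 − 0.57(7947) = 4676.79 − 4529.79 = 147
C = 147 + 0.57(3487) = 2134.59
S = 3487 − 2134.59 = 1352.41

S = 1352.41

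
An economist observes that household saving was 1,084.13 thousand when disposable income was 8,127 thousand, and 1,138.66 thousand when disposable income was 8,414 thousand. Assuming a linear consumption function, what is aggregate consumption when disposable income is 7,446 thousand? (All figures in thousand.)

MPS = ΔS/ΔY = (1138.66 − 1084.13)/(8414 − 8127) = 54.53/287 = 0.19
MPC = 1 − MPS = 0.81
Autonomous saving = 1084.13 − 0.19(8127) = -460, so a = 460
C = 460 + 0.81(7446) = 460 + 6031.26 = 6491.26

C = 6491.26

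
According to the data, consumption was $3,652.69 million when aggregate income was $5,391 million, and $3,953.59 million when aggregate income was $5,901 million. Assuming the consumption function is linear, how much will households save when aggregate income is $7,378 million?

S = 2552.98

MPC = (3953.59 − 3652.69)/(5901 − 5391) = 300.9/510 = 0.59
a = 3652.69 − 0.59(5391) = 3652.69 − 3180.69 = 472
C = 472 + 0.59(7378) = 4825.02
S = 7378 − 4825.02 = 2552.98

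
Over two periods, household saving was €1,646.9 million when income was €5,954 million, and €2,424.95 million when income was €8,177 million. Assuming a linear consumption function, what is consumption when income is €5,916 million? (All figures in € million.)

MPS = ΔS/ΔY = (2424.95 − 1646.9)/(8177 − 5954) = 778.05/2223 = 0.35
MPC = 1 − MPS = 0.65
Autonomous saving = 1646.9 − 0.35(5954) = -437, so a = 437
C = 437 + 0.65(5916) = 437 + 3845.4 = 4282.4

C = 4282.4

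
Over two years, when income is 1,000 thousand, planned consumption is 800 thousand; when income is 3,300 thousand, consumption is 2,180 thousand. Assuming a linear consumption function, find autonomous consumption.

a = 200

MPC = ΔC/ΔY = (2180 − 800)/(3300 − 1000) = 1380/2300 = 0.6
a = C − MPC·Y = 800 − 0.6(1000) = 800 − 600 = 200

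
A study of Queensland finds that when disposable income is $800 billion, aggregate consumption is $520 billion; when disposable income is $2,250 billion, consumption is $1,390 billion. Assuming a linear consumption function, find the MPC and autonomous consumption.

MPC = ΔC/ΔY = (1390 − 520)/(2250 − 800) = 870/1450 = 0.6
a = C − MPC·Y = 520 − 0.6(800) = 520 − 480 = 40

MPC = 0.6; a = 40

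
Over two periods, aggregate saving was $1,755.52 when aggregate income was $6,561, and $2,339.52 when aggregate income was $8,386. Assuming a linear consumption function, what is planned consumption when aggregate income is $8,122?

C = 5866.96

MPS = ΔS/ΔY = (2339.52 − 1755.52)/(8386 − 6561) = 584/1825 = 0.32
MPC = 1 − MPS = 0.68
Autonomous saving = 1755.52 − 0.32(6561) = -344, so a = 344
C = 344 + 0.68(8122) = 344 + 5522.96 = 5866.96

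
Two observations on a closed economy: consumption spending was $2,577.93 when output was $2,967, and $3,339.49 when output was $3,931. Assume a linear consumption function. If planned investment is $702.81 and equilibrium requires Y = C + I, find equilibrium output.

MPC = (3339.49 − 2577.93)/(3931 − 2967) = 761.56/964 = 0.79
a = 2577.93 − 0.79(2967) = 234
Equilibrium: Y = 234 + 0.79Y + 702.81
0.21Y = 936.81, so Y = 936.81/0.21 = 4461

Y = 4461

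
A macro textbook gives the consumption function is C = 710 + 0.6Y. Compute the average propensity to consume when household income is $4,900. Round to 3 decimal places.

APC = 0.745

C = 710 + 0.6(4900) = 3650
APC = C/Y = 3650/4900 = 0.745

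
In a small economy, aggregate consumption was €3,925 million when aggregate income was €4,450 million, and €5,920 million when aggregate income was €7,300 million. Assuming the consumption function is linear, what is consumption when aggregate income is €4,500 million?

C = 3960

MPC = (5920 − 3925)/(7300 − 4450) = 1995/2850 = 0.7
a = 3925 − 0.7(4450) = 3925 − 3115 = 810
C = 810 + 0.7(4500) = 810 + 3150 = 3960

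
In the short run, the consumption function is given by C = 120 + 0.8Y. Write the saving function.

S = -120 + 0.2Y

S = Y − C = Y − (120 + 0.8Y) = -120 + (1 − 0.8)Y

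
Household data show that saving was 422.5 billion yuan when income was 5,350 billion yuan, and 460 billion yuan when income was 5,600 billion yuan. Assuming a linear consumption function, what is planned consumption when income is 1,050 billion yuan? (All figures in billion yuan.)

C = 1272.5

MPS = ΔS/ΔY = (460 − 422.5)/(5600 − 5350) = 37.5/250 = 0.15
MPC = 1 − MPS = 0.85
Autonomous saving = 422.5 − 0.15(5350) = -380, so a = 380
C = 380 + 0.85(1050) = 380 + 892.5 = 1272.5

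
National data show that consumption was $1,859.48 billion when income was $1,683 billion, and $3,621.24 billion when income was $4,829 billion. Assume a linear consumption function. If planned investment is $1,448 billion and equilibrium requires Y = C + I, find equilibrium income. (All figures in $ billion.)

MPC = (3621.24 − 1859.48)/(4829 − 1683) = 1761.76/3146 = 0.56
a = 1859.48 − 0.56(1683) = 917
Equilibrium: Y = 917 + 0.56Y + 1448
0.44Y = 2365, so Y = 2365/0.44 = 5375

Y = 5375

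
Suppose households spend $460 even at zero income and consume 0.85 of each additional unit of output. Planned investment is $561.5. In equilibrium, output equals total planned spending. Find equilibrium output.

Y = 6810

Y = C + I = 460 + 0.85Y + 561.5
Y − 0.85Y = 1021.5
0.15Y = 1021.5, so Y = 1021.5/0.15 = 6810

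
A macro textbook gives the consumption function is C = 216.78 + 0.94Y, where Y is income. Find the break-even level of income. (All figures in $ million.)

At break-even, C = Y: 216.78 + 0.94Y = Y
0.06Y = 216.78, so Y = 216.78/0.06 = 3613

Y = 3613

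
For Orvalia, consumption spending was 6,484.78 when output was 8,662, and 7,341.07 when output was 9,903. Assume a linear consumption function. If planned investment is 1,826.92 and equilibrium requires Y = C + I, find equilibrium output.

MPC = (7341.07 − 6484.78)/(9903 − 8662) = 856.29/1241 = 0.69
a = 6484.78 − 0.69(8662) = 508
Equilibrium: Y = 508 + 0.69Y + 1826.92
0.31Y = 2334.92, so Y = 2334.92/0.31 = 7532

Y = 7532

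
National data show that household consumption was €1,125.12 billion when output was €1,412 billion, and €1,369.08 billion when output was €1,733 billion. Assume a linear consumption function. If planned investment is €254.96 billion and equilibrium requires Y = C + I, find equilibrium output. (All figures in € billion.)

MPC = (1369.08 − 1125.12)/(1733 − 1412) = 243.96/321 = 0.76
a = 1125.12 − 0.76(1412) = 52
Equilibrium: Y = 52 + 0.76Y + 254.96
0.24Y = 306.96, so Y = 306.96/0.24 = 1279

Y = 1279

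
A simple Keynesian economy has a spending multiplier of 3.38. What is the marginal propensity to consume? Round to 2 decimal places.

MPC = 0.70

k = 1/(1 − MPC), so 1 − MPC = 1/k = 1/3.38 = 0.2959
MPC = 1 − 0.2959 = 0.70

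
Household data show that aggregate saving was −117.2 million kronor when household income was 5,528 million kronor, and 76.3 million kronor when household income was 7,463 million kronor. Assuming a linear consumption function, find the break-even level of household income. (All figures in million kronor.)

Y = 6700

MPS = ΔS/ΔY = (76.3 − (-117.2))/(7463 − 5528) = 193.5/1935 = 0.1
MPC = 1 − MPS = 0.9
From S(5528) = -117.2: −a + 0.1(5528) = -117.2, so a = 552.8 − (-117.2) = 670
Break-even (S = 0): Y = a/MPS = 670/0.1 = 6700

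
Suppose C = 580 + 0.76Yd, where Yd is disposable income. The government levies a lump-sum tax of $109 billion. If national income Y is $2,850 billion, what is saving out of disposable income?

S = 77.84

Yd = Y − T = 2850 − 109 = 2741
C = 580 + 0.76(2741) = 580 + 2083.16 = 2663.16
S = Yd − C = 2741 − 2663.16 = 77.84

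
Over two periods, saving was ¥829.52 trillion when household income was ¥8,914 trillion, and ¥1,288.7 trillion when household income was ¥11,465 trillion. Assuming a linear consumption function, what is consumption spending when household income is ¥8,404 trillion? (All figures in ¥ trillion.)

MPS = ΔS/ΔY = (1288.7 − 829.52)/(11465 − 8914) = 459.18/2551 = 0.18
MPC = 1 − MPS = 0.82
Autonomous saving = 829.52 − 0.18(8914) = -775, so a = 775
C = 775 + 0.82(8404) = 775 + 6891.28 = 7666.28

C = 7666.28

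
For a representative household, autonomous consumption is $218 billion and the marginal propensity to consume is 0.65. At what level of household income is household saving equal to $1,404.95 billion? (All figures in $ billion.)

Y = 4637

S = Y − C = -218 + 0.35Y
-218 + 0.35Y = 1404.95, so 0.35Y = 1622.95 and Y = 4637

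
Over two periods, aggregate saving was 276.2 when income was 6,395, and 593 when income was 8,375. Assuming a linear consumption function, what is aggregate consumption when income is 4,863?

C = 4831.92

MPS = ΔS/ΔY = (593 − 276.2)/(8375 − 6395) = 316.8/1980 = 0.16
MPC = 1 − MPS = 0.84
Autonomous saving = 276.2 − 0.16(6395) = -747, so a = 747
C = 747 + 0.84(4863) = 747 + 4084.92 = 4831.92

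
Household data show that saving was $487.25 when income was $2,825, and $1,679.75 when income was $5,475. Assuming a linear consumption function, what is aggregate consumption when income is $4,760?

MPS = ΔS/ΔY = (1679.75 − 487.25)/(5475 − 2825) = 1192.5/2650 = 0.45
MPC = 1 − MPS = 0.55
Autonomous saving = 487.25 − 0.45(2825) = -784, so a = 784
C = 784 + 0.55(4760) = 784 + 2618 = 3402

C = 3402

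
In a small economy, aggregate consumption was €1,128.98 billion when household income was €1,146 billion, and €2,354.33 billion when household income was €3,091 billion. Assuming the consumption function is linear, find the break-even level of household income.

MPC = (2354.33 − 1128.98)/(3091 − 1146) = 1225.35/1945 = 0.63
a = 1128.98 − 0.63(1146) = 1128.98 − 721.98 = 407
Break-even: Y = a/(1−MPC) = 407/0.37 = 1100

Y = 1100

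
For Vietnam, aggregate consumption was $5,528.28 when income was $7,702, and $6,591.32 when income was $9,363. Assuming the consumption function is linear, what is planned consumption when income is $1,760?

C = 1725.4

MPC = (6591.32 − 5528.28)/(9363 − 7702) = 1063.04/1661 = 0.64
a = 5528.28 − 0.64(7702) = 5528.28 − 4929.28 = 599
C = 599 + 0.64(1760) = 599 + 1126.4 = 1725.4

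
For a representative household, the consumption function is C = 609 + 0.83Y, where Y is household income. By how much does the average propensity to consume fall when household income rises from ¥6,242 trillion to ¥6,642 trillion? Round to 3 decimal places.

ΔAPC = 0.006

At Y = 6242: C = 609 + 0.83(6242) = 5789.86, APC = 5789.86/6242 = 0.9276
At Y = 6642: C = 6121.86, APC = 6121.86/6642 = 0.9217
Fall in APC = 0.9276 − 0.9217 = 0.0059 ≈ 0.006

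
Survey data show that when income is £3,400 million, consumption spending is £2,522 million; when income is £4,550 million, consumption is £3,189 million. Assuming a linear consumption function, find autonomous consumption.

MPC = ΔC/ΔY = (3189 − 2522)/(4550 − 3400) = 667/1150 = 0.58
a = C − MPC·Y = 2522 − 0.58(3400) = 2522 − 1972 = 550

a = 550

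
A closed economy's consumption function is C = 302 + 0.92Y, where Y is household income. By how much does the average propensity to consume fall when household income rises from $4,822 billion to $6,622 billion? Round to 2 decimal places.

ΔAPC = 0.02

At Y = 4822: C = 302 + 0.92(4822) = 4738.24, APC = 4738.24/4822 = 0.983
At Y = 6622: C = 6394.24, APC = 6394.24/6622 = 0.966
Fall in APC = 0.983 − 0.966 = 0.017 ≈ 0.02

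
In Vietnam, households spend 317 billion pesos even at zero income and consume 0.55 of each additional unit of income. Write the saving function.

S = -317 + 0.45Y

S = Y − C = Y − (317 + 0.55Y) = -317 + (1 − 0.55)Y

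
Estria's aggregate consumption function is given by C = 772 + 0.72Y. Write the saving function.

S = Y − C = Y − (772 + 0.72Y) = -772 + (1 − 0.72)Y

S = -772 + 0.28Y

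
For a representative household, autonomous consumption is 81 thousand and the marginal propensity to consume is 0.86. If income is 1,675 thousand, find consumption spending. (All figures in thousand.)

C = 1521.5

C = 81 + 0.86(1675) = 81 + 1440.5 = 1521.5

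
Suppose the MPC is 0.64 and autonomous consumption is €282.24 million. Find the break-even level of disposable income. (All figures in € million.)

Y = 784

At break-even, C = Y: 282.24 + 0.64Y = Y
0.36Y = 282.24, so Y = 282.24/0.36 = 784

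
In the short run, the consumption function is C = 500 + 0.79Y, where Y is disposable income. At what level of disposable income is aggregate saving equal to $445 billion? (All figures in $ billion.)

S = Y − C = -500 + 0.21Y
-500 + 0.21Y = 445, so 0.21Y = 945 and Y = 4500

Y = 4500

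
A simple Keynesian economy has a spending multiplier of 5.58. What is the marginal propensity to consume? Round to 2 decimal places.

k = 1/(1 − MPC), so 1 − MPC = 1/k = 1/5.58 = 0.1792
MPC = 1 − 0.1792 = 0.82

MPC = 0.82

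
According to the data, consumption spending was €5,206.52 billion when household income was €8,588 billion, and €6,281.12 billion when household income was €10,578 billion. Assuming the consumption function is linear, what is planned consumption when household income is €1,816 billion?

C = 1549.64

MPC = (6281.12 − 5206.52)/(10578 − 8588) = 1074.6/1990 = 0.54
a = 5206.52 − 0.54(8588) = 5206.52 − 4637.52 = 569
C = 569 + 0.54(1816) = 569 + 980.64 = 1549.64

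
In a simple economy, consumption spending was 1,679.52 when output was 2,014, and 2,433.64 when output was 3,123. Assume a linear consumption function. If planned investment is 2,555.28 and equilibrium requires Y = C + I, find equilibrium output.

MPC = (2433.64 − 1679.52)/(3123 − 2014) = 754.12/1109 = 0.68
a = 1679.52 − 0.68(2014) = 310
Equilibrium: Y = 310 + 0.68Y + 2555.28
0.32Y = 2865.28, so Y = 2865.28/0.32 = 8954

Y = 8954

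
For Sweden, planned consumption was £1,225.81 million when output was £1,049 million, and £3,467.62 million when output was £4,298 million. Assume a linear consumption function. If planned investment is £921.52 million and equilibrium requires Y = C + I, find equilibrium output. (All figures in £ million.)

MPC = (3467.62 − 1225.81)/(4298 − 1049) = 2241.81/3249 = 0.69
a = 1225.81 − 0.69(1049) = 502
Equilibrium: Y = 502 + 0.69Y + 921.52
0.31Y = 1423.52, so Y = 1423.52/0.31 = 4592

Y = 4592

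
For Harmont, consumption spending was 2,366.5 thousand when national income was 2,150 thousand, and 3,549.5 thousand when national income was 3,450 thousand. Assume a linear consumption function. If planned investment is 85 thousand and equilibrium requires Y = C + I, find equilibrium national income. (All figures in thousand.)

MPC = (3549.5 − 2366.5)/(3450 − 2150) = 1183/1300 = 0.91
a = 2366.5 − 0.91(2150) = 410
Equilibrium: Y = 410 + 0.91Y + 85
0.09Y = 495, so Y = 495/0.09 = 5500

Y = 5500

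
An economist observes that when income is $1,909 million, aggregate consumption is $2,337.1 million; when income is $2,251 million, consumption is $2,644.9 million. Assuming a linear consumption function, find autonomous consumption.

a = 619

MPC = ΔC/ΔY = (2644.9 − 2337.1)/(2251 − 1909) = 307.8/342 = 0.9
a = C − MPC·Y = 2337.1 − 0.9(1909) = 2337.1 − 1718.1 = 619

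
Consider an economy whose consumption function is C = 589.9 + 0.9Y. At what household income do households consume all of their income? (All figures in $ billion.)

At break-even, C = Y: 589.9 + 0.9Y = Y
0.1Y = 589.9, so Y = 589.9/0.1 = 5899

Y = 5899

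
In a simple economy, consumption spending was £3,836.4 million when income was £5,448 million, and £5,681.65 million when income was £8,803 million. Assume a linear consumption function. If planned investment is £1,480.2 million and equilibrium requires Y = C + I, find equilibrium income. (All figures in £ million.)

Y = 5156

MPC = (5681.65 − 3836.4)/(8803 − 5448) = 1845.25/3355 = 0.55
a = 3836.4 − 0.55(5448) = 840
Equilibrium: Y = 840 + 0.55Y + 1480.2
0.45Y = 2320.2, so Y = 2320.2/0.45 = 5156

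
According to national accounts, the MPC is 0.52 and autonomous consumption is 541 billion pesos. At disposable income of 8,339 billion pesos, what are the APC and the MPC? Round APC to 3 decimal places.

APC = 0.585; MPC = 0.52

MPC = 0.52 (the slope of the consumption function)
C = 541 + 0.52(8339) = 4877.28, so APC = 4877.28/8339 = 0.585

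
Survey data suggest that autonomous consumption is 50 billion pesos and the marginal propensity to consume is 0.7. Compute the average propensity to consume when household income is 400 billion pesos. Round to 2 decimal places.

C = 50 + 0.7(400) = 330
APC = C/Y = 330/400 = 0.83

APC = 0.83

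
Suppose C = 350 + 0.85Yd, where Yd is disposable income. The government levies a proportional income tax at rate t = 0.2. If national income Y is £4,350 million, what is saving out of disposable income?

Yd = (1 − 0.2)(4350) = 0.8(4350) = 3480
C = 350 + 0.85(3480) = 350 + 2958 = 3308
S = Yd − C = 3480 − 3308 = 172

S = 172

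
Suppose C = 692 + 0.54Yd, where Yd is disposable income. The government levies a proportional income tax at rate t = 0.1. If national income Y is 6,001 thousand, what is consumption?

Yd = (1 − 0.1)(6001) = 0.9(6001) = 5400.9
C = 692 + 0.54(5400.9) = 692 + 2916.486 = 3608.486

C = 3608.486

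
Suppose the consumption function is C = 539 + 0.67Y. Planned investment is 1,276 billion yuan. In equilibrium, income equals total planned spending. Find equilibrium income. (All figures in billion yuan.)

Y = 5500

Y = C + I = 539 + 0.67Y + 1276
Y − 0.67Y = 1815
0.33Y = 1815, so Y = 1815/0.33 = 5500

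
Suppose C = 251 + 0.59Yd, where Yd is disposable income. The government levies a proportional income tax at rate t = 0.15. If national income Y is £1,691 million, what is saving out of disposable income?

S = 338.3135

Yd = (1 − 0.15)(1691) = 0.85(1691) = 1437.35
C = 251 + 0.59(1437.35) = 251 + 848.0365 = 1099.0365
S = Yd − C = 1437.35 − 1099.0365 = 338.3135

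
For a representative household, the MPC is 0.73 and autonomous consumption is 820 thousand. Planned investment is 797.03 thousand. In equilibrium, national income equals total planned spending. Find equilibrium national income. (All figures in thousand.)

Y = C + I = 820 + 0.73Y + 797.03
Y − 0.73Y = 1617.03
0.27Y = 1617.03, so Y = 1617.03/0.27 = 5989

Y = 5989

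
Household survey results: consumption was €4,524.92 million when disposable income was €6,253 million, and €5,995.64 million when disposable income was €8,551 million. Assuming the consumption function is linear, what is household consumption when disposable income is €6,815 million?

MPC = (5995.64 − 4524.92)/(8551 − 6253) = 1470.72/2298 = 0.64
a = 4524.92 − 0.64(6253) = 4524.92 − 4001.92 = 523
C = 523 + 0.64(6815) = 523 + 4361.6 = 4884.6

C = 4884.6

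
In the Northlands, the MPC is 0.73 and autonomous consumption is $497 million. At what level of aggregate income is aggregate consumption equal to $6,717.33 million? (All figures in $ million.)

497 + 0.73Y = 6717.33
0.73Y = 6220.33, so Y = 6220.33/0.73 = 8521

Y = 8521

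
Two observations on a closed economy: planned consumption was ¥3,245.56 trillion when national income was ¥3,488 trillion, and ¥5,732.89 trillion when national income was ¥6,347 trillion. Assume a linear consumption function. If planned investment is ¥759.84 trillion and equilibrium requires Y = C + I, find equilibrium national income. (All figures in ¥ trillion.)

Y = 7468

MPC = (5732.89 − 3245.56)/(6347 − 3488) = 2487.33/2859 = 0.87
a = 3245.56 − 0.87(3488) = 211
Equilibrium: Y = 211 + 0.87Y + 759.84
0.13Y = 970.84, so Y = 970.84/0.13 = 7468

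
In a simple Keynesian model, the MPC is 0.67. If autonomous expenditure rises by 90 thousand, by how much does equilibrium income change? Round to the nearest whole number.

The multiplier is 1/(1 − MPC) = 1/0.33.
ΔY = 90/0.33 = 272.73 ≈ 273

ΔY ≈ 273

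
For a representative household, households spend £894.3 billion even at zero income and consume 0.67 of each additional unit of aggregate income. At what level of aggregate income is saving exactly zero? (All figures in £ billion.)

At break-even, C = Y: 894.3 + 0.67Y = Y
0.33Y = 894.3, so Y = 894.3/0.33 = 2710

Y = 2710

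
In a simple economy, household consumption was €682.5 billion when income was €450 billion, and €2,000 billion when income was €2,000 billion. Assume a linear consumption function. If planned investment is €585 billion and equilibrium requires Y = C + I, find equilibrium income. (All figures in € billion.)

MPC = (2000 − 682.5)/(2000 − 450) = 1317.5/1550 = 0.85
a = 682.5 − 0.85(450) = 300
Equilibrium: Y = 300 + 0.85Y + 585
0.15Y = 885, so Y = 885/0.15 = 5900

Y = 5900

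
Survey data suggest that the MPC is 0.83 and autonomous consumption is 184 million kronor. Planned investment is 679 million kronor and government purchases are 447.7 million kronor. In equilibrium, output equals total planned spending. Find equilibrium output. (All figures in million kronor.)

Y = 7710

Y = C + I + G = 184 + 0.83Y + 679 + 447.7
Y − 0.83Y = 1310.7
0.17Y = 1310.7, so Y = 1310.7/0.17 = 7710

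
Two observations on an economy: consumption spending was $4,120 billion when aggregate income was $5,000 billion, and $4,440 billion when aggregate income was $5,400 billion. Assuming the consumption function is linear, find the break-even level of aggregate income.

Y = 600

MPC = (4440 − 4120)/(5400 − 5000) = 320/400 = 0.8
a = 4120 − 0.8(5000) = 4120 − 4000 = 120
Break-even: Y = a/(1−MPC) = 120/0.2 = 600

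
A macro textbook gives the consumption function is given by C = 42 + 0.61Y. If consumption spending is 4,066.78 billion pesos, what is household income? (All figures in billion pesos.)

Y = 6598

42 + 0.61Y = 4066.78
0.61Y = 4024.78, so Y = 4024.78/0.61 = 6598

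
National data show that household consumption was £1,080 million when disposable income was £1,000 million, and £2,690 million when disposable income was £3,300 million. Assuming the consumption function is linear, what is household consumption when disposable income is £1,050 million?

MPC = (2690 − 1080)/(3300 − 1000) = 1610/2300 = 0.7
a = 1080 − 0.7(1000) = 1080 − 700 = 380
C = 380 + 0.7(1050) = 380 + 735 = 1115

C = 1115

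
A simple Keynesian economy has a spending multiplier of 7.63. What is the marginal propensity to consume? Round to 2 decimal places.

MPC = 0.87

k = 1/(1 − MPC), so 1 − MPC = 1/k = 1/7.63 = 0.1311
MPC = 1 − 0.1311 = 0.87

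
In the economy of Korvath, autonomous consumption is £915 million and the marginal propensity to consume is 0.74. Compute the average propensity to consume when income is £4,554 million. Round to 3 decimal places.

C = 915 + 0.74(4554) = 4284.96
APC = C/Y = 4284.96/4554 = 0.941

APC = 0.941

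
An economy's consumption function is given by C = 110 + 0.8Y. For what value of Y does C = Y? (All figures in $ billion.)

At break-even, C = Y: 110 + 0.8Y = Y
0.2Y = 110, so Y = 110/0.2 = 550

Y = 550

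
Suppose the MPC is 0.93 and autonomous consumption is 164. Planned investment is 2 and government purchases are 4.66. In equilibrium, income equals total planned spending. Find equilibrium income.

Y = 2438

Y = C + I + G = 164 + 0.93Y + 2 + 4.66
Y − 0.93Y = 170.66
0.07Y = 170.66, so Y = 170.66/0.07 = 2438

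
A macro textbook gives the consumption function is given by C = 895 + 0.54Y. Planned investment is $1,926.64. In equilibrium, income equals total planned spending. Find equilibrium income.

Y = C + I = 895 + 0.54Y + 1926.64
Y − 0.54Y = 2821.64
0.46Y = 2821.64, so Y = 2821.64/0.46 = 6134

Y = 6134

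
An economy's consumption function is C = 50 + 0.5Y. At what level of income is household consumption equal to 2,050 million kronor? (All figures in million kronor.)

50 + 0.5Y = 2050
0.5Y = 2000, so Y = 2000/0.5 = 4000

Y = 4000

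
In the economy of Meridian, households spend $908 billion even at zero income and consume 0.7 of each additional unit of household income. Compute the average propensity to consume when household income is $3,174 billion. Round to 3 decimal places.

APC = 0.986

C = 908 + 0.7(3174) = 3129.8
APC = C/Y = 3129.8/3174 = 0.986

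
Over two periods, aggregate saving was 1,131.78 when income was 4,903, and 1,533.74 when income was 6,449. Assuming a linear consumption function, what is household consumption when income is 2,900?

C = 2289

MPS = ΔS/ΔY = (1533.74 − 1131.78)/(6449 − 4903) = 401.96/1546 = 0.26
MPC = 1 − MPS = 0.74
Autonomous saving = 1131.78 − 0.26(4903) = -143, so a = 143
C = 143 + 0.74(2900) = 143 + 2146 = 2289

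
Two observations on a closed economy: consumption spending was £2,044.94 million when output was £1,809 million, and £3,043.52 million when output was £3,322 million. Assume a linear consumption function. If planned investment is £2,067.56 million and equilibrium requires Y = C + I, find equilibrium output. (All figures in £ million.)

Y = 8584

MPC = (3043.52 − 2044.94)/(3322 − 1809) = 998.58/1513 = 0.66
a = 2044.94 − 0.66(1809) = 851
Equilibrium: Y = 851 + 0.66Y + 2067.56
0.34Y = 2918.56, so Y = 2918.56/0.34 = 8584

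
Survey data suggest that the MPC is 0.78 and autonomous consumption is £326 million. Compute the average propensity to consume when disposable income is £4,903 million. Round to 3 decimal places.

C = 326 + 0.78(4903) = 4150.34
APC = C/Y = 4150.34/4903 = 0.846

APC = 0.846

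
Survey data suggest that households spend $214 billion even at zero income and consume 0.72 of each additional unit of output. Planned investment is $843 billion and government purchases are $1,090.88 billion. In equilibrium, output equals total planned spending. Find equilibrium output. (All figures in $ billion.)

Y = 7671

Y = C + I + G = 214 + 0.72Y + 843 + 1090.88
Y − 0.72Y = 2147.88
0.28Y = 2147.88, so Y = 2147.88/0.28 = 7671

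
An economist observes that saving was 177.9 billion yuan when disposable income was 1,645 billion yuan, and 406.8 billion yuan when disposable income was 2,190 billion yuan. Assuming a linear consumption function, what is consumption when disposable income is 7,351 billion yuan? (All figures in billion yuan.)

C = 4776.58

MPS = ΔS/ΔY = (406.8 − 177.9)/(2190 − 1645) = 228.9/545 = 0.42
MPC = 1 − MPS = 0.58
Autonomous saving = 177.9 − 0.42(1645) = -513, so a = 513
C = 513 + 0.58(7351) = 513 + 4263.58 = 4776.58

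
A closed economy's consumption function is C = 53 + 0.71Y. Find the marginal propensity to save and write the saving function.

MPS = 1 − MPC = 1 − 0.71 = 0.29
S = Y − C = -53 + 0.29Y

MPS = 0.29; S = -53 + 0.29Y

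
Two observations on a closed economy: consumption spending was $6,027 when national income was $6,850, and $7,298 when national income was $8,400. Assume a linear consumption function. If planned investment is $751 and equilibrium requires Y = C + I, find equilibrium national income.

MPC = (7298 − 6027)/(8400 − 6850) = 1271/1550 = 0.82
a = 6027 − 0.82(6850) = 410
Equilibrium: Y = 410 + 0.82Y + 751
0.18Y = 1161, so Y = 1161/0.18 = 6450

Y = 6450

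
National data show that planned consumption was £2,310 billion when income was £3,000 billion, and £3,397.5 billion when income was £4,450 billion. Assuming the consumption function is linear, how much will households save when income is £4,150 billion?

MPC = (3397.5 − 2310)/(4450 − 3000) = 1087.5/1450 = 0.75
a = 2310 − 0.75(3000) = 2310 − 2250 = 60
C = 60 + 0.75(4150) = 3172.5
S = 4150 − 3172.5 = 977.5

S = 977.5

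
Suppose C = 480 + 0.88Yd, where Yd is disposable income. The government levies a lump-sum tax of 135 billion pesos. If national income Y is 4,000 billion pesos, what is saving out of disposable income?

Yd = Y − T = 4000 − 135 = 3865
C = 480 + 0.88(3865) = 480 + 3401.2 = 3881.2
S = Yd − C = 3865 − 3881.2 = -16.2

S = -16.2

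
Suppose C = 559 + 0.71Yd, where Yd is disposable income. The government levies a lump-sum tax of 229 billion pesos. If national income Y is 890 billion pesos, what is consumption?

Yd = Y − T = 890 − 229 = 661
C = 559 + 0.71(661) = 559 + 469.31 = 1028.31

C = 1028.31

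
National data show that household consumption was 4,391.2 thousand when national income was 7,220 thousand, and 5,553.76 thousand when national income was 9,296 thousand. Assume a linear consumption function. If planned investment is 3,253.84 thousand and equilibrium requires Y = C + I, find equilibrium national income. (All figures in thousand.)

Y = 8186

MPC = (5553.76 − 4391.2)/(9296 − 7220) = 1162.56/2076 = 0.56
a = 4391.2 − 0.56(7220) = 348
Equilibrium: Y = 348 + 0.56Y + 3253.84
0.44Y = 3601.84, so Y = 3601.84/0.44 = 8186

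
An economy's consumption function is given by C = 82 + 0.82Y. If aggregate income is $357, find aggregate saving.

S = -17.74

C = 82 + 0.82(357) = 82 + 292.74 = 374.74
S = Y − C = 357 − 374.74 = -17.74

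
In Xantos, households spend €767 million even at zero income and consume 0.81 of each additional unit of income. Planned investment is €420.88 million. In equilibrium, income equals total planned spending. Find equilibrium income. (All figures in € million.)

Y = C + I = 767 + 0.81Y + 420.88
Y − 0.81Y = 1187.88
0.19Y = 1187.88, so Y = 1187.88/0.19 = 6252

Y = 6252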